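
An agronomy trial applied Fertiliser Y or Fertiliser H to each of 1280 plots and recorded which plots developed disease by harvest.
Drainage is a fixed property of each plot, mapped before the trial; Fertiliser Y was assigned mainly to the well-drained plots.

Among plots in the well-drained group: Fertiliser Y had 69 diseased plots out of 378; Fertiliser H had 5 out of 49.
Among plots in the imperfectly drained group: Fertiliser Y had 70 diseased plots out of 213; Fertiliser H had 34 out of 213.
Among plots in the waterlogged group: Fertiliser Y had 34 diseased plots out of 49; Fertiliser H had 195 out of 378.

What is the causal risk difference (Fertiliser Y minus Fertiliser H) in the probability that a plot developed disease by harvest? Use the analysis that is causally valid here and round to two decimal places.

+0.14

Field drainage differs across fertilisers for reasons unrelated to any effect of the fertiliser itself, and it separately predicts the outcome — a classic confounder. We must compare within field drainage levels.
Adjusting over the population distribution of field drainage: 0.334·(0.183−0.102) + 0.333·(0.329−0.160) + 0.334·(0.694−0.516) = +0.142.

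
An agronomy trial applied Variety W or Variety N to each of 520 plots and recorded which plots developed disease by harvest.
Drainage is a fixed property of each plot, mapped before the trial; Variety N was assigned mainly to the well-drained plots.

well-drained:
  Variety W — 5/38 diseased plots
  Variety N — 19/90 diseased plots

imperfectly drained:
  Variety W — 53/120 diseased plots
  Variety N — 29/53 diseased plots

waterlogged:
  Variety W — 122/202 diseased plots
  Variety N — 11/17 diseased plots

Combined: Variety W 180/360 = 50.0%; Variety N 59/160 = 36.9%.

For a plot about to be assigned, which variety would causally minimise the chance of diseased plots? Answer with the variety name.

Variety W

Variety W is lower inside every field drainage stratum but Variety N is lower in aggregate. Whether to stratify depends on how field drainage relates to the variety.
The imbalance in field drainage arose from how plots were allocated, not from anything the variety did; and field drainage independently affects the outcome. The pooled gap is confounded — condition on field drainage.
Within each level — well-drained: 13.2% vs 21.1%; imperfectly drained: 44.2% vs 54.7%; waterlogged: 60.4% vs 64.7% — Variety W is lower every time.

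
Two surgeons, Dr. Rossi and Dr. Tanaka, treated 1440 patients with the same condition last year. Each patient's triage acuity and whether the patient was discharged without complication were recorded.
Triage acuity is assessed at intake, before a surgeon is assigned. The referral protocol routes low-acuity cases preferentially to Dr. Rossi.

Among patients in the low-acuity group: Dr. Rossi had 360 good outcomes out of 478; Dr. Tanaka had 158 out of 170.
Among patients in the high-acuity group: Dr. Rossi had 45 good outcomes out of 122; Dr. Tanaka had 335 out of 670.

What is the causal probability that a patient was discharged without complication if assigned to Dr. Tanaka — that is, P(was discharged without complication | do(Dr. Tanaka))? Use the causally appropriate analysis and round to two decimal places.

0.69

The triage acuity-specific comparison favours Dr. Tanaka throughout, but the pooled figures favour Dr. Rossi. The question is whether to condition on triage acuity.
Triage acuity differs across surgeons for reasons unrelated to any effect of the surgeon itself, and it separately predicts the outcome — a classic confounder. We must compare within triage acuity levels.
Standardising Dr. Tanaka to the population triage acuity mix: 0.450·158/170 + 0.550·335/670 = 0.693.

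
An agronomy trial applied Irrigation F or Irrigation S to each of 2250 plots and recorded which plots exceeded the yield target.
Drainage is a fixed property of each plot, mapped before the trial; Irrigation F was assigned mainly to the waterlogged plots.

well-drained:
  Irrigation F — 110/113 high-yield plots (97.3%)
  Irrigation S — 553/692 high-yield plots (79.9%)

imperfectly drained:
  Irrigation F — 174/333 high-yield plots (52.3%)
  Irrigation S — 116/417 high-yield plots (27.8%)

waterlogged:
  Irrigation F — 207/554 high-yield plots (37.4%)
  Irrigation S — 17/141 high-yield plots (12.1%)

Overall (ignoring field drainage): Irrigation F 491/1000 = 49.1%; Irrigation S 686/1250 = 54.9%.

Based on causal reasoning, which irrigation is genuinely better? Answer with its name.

Irrigation F

Within every field drainage level Irrigation F has the higher rate, yet pooled Irrigation S does — Simpson's reversal.
Here field drainage is a common cause — it drives both which irrigation a case falls under and the outcome. The crude comparison mixes populations; the stratum-specific rates are the causally relevant ones.
Within each level — well-drained: 97.3% vs 79.9%; imperfectly drained: 52.3% vs 27.8%; waterlogged: 37.4% vs 12.1% — Irrigation F is higher every time.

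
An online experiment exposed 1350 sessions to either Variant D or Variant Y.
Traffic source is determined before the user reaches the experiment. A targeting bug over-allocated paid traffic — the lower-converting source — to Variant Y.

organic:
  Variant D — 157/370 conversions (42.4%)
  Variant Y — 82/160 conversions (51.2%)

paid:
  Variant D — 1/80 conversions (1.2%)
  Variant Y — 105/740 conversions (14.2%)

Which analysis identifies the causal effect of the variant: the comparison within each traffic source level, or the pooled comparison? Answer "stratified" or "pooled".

stratified

Nothing the variant does changes traffic source; the imbalance is an allocation artefact. With traffic source also predicting the outcome, the pooled figure is confounded, and the within-stratum comparison is the causal one.
Within each level — organic: 42.4% vs 51.2%; paid: 1.2% vs 14.2% — Variant Y is higher every time.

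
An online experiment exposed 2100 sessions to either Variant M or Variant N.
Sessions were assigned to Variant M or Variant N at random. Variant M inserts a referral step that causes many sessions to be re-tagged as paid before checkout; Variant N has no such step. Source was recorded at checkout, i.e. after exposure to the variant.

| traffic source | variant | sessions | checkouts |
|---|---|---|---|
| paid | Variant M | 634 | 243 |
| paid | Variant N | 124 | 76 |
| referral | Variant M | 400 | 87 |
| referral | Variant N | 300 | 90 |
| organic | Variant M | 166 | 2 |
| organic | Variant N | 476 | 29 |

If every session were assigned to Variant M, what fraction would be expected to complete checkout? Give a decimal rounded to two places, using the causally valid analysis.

Within every traffic source level Variant N has the higher rate, yet pooled Variant M does — Simpson's reversal.
Because the variant influences traffic source, traffic source is a post-treatment mediator, not a confounder. Stratifying on it would bias the estimate; the causal effect is the crude pooled difference.
So P(outcome | do(Variant M)) is just the pooled rate for Variant M: 332/1200 = 0.277.

0.28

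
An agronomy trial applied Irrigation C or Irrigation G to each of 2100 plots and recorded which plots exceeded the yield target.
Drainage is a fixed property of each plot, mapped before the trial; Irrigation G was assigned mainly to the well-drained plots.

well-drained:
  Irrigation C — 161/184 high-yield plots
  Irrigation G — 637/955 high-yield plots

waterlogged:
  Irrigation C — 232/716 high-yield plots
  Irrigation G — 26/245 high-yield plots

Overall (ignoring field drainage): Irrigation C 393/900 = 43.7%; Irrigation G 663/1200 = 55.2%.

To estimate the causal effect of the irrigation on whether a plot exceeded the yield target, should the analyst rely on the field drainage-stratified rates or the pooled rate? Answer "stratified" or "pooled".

stratified

The field drainage-specific comparison favours Irrigation C throughout, but the pooled figures favour Irrigation G. The question is whether to condition on field drainage.
Field drainage differs across irrigations for reasons unrelated to any effect of the irrigation itself, and it separately predicts the outcome — a classic confounder. We must compare within field drainage levels.
Within each level — well-drained: 87.5% vs 66.7%; waterlogged: 32.4% vs 10.6% — Irrigation C is higher every time.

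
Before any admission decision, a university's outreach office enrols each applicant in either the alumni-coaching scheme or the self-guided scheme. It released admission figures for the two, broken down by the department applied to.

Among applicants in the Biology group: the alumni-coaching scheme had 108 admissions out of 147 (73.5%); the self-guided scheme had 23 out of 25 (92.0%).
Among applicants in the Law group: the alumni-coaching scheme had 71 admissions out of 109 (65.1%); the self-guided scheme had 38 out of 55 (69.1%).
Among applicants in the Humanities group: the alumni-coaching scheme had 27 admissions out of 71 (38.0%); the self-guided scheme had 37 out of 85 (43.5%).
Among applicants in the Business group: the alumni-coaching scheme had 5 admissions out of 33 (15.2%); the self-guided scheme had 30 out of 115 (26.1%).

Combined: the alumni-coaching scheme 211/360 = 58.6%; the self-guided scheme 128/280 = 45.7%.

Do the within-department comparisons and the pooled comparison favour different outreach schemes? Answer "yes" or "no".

yes

Within each department level (Biology 73.5% vs 92.0%; Law 65.1% vs 69.1%; Humanities 38.0% vs 43.5%; Business 15.2% vs 26.1%), the self-guided scheme has the higher rate every time. Pooled: 58.6% vs 45.7% — the alumni-coaching scheme has the higher rate overall. The two comparisons disagree.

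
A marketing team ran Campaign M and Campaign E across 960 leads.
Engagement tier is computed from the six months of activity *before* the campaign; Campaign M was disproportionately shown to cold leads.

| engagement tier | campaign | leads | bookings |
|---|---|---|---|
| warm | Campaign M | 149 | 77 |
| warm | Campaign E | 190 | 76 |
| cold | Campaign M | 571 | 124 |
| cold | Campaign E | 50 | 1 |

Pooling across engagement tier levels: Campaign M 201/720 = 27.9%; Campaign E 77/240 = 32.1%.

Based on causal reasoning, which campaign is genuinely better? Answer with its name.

Within every engagement tier level Campaign M has the higher rate, yet pooled Campaign E does — Simpson's reversal.
Engagement tier is set before the campaign has any effect — it is not caused by the campaign — and it independently drives the outcome. That makes it a confounder, so the causal comparison is within engagement tier levels.
Within each level — warm: 51.7% vs 40.0%; cold: 21.7% vs 2.0% — Campaign M is higher every time.

Campaign M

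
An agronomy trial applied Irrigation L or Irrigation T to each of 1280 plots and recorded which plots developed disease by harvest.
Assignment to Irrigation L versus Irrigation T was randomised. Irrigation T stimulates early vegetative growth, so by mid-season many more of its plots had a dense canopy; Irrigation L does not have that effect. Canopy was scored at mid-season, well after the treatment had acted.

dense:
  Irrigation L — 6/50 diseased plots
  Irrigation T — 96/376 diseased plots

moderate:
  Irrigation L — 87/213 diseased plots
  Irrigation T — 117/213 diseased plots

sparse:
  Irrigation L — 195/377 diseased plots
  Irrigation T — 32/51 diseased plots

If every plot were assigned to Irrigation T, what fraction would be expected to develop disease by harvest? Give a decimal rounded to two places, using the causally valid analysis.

0.38

The stratified and pooled comparisons disagree (Irrigation L wins within each mid-season canopy; Irrigation T wins overall), so the answer turns on the causal role of mid-season canopy.
Mid-season canopy here is a post-treatment variable shaped by the irrigation; conditioning on it would introduce bias rather than remove it. The overall comparison is the causal one.
So P(outcome | do(Irrigation T)) is just the pooled rate for Irrigation T: 245/640 = 0.383.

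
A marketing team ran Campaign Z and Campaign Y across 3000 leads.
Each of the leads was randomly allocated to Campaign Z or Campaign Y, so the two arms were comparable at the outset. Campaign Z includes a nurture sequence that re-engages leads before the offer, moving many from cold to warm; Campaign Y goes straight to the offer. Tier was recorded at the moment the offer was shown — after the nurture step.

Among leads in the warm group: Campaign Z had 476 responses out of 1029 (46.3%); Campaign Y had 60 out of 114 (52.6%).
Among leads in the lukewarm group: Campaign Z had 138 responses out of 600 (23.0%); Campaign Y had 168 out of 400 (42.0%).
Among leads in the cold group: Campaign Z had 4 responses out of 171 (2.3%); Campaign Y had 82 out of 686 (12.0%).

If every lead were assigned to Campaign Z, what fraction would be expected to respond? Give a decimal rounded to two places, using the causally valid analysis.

0.34

The distribution of engagement tier is itself part of what the campaign does — it is an intermediate outcome. Holding it fixed would remove that part of the effect; the total effect is the pooled difference.
So P(outcome | do(Campaign Z)) is just the pooled rate for Campaign Z: 618/1800 = 0.343.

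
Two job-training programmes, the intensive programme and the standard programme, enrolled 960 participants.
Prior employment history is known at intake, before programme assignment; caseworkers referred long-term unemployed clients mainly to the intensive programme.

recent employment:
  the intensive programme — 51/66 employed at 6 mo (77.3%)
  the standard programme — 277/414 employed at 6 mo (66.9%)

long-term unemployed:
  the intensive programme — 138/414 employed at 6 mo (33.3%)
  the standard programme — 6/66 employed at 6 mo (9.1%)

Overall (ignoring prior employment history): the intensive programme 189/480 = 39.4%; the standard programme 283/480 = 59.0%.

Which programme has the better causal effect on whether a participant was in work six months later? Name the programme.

The stratified and pooled comparisons disagree (the intensive programme wins within each prior employment history; the standard programme wins overall), so the answer turns on the causal role of prior employment history.
Here prior employment history is a common cause — it drives both which programme a case falls under and the outcome. The crude comparison mixes populations; the stratum-specific rates are the causally relevant ones.
Within each level — recent employment: 77.3% vs 66.9%; long-term unemployed: 33.3% vs 9.1% — the intensive programme is higher every time.

the intensive programme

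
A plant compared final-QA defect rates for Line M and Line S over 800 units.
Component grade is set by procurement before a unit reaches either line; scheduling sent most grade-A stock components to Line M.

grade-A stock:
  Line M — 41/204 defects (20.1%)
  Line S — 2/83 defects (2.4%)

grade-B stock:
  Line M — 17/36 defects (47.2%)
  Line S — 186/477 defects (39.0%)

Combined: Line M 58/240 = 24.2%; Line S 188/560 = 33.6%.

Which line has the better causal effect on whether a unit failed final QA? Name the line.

Line S is lower inside every component grade stratum but Line M is lower in aggregate. Whether to stratify depends on how component grade relates to the line.
Component grade differs across lines for reasons unrelated to any effect of the line itself, and it separately predicts the outcome — a classic confounder. We must compare within component grade levels.
Within each level — grade-A stock: 20.1% vs 2.4%; grade-B stock: 47.2% vs 39.0% — Line S is lower every time.

Line S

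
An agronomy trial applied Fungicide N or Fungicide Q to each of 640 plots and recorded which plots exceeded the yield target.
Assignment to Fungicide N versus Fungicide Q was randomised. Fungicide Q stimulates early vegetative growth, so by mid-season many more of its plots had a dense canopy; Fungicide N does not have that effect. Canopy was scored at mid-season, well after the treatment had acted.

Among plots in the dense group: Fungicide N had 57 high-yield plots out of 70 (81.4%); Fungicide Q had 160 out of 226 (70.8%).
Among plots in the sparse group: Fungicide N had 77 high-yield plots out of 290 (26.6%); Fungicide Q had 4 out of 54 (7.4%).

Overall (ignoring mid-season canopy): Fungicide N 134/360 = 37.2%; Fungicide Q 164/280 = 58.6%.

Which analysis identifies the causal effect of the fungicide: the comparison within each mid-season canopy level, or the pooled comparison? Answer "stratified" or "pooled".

Mid-season canopy is recorded after the fungicide and is itself shifted by it — it sits on the causal path from fungicide to outcome. Conditioning on a mediator would strip out part of the effect we want; the pooled comparison gives the total causal effect.
Pooled: Fungicide N 37.2% vs Fungicide Q 58.6%; Fungicide Q is higher overall.

pooled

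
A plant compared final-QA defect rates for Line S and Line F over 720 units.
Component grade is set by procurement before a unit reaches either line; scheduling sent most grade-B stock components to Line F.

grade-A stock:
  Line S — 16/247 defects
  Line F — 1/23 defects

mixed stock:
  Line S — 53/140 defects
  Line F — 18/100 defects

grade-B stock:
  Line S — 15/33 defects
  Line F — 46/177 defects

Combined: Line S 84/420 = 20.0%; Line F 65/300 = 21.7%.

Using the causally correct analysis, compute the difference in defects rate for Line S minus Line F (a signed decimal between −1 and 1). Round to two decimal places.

Here component grade is a common cause — it drives both which line a case falls under and the outcome. The crude comparison mixes populations; the stratum-specific rates are the causally relevant ones.
Adjusting over the population distribution of component grade: 0.375·(0.065−0.043) + 0.333·(0.379−0.180) + 0.292·(0.455−0.260) = +0.131.

+0.13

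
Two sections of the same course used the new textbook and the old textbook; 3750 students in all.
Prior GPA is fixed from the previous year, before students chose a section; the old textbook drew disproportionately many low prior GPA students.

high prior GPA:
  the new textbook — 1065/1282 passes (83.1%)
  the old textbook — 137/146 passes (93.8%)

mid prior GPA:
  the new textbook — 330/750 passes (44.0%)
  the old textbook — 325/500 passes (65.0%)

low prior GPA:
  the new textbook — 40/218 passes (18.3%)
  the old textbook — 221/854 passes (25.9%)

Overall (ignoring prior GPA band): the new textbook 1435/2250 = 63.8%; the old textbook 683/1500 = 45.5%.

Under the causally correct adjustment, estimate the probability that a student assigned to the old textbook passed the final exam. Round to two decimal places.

Prior GPA band differs across teaching methods for reasons unrelated to any effect of the teaching method itself, and it separately predicts the outcome — a classic confounder. We must compare within prior GPA band levels.
Standardising the old textbook to the population prior GPA band mix: 0.381·137/146 + 0.333·325/500 + 0.286·221/854 = 0.648.

0.65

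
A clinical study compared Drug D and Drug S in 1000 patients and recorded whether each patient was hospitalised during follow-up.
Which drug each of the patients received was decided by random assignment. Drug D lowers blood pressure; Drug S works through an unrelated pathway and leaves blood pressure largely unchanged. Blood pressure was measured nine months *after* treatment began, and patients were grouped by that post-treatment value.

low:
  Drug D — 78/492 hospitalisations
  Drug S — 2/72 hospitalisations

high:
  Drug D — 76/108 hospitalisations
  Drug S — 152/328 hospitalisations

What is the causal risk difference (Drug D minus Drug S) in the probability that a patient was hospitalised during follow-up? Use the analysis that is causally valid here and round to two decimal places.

-0.13

Stratifying would compare drugs among patients the drugs themselves sorted into blood pressure groups — a form of selection on an intermediate. The unconditioned pooled rates give the total causal effect.
The causal difference is the pooled difference: 0.257 − 0.385 = -0.128.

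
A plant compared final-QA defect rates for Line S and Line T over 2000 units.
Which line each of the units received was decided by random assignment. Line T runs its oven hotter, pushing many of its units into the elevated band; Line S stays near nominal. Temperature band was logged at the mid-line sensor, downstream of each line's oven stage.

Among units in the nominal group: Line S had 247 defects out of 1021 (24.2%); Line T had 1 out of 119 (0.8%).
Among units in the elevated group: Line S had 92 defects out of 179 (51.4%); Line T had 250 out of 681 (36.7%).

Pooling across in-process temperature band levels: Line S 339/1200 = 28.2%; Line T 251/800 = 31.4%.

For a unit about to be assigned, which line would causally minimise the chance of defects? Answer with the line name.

Line S

The stratified and pooled comparisons disagree (Line T wins within each in-process temperature band; Line S wins overall), so the answer turns on the causal role of in-process temperature band.
In-process temperature band is recorded after the line and is itself shifted by it — it sits on the causal path from line to outcome. Conditioning on a mediator would strip out part of the effect we want; the pooled comparison gives the total causal effect.
Pooled: Line S 28.2% vs Line T 31.4%; Line S is lower overall.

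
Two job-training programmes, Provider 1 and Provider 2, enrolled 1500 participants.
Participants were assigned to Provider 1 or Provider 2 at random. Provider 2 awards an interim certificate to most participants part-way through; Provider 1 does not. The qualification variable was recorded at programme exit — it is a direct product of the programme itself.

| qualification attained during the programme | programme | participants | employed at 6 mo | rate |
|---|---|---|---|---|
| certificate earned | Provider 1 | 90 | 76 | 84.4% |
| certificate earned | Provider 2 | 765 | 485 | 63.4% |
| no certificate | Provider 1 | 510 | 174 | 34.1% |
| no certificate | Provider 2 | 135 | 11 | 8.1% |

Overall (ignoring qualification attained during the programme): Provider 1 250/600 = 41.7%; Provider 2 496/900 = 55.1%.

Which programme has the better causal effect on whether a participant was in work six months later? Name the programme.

Provider 2

The distribution of qualification attained during the programme is itself part of what the programme does — it is an intermediate outcome. Holding it fixed would remove that part of the effect; the total effect is the pooled difference.
Pooled: Provider 1 41.7% vs Provider 2 55.1%; Provider 2 is higher overall.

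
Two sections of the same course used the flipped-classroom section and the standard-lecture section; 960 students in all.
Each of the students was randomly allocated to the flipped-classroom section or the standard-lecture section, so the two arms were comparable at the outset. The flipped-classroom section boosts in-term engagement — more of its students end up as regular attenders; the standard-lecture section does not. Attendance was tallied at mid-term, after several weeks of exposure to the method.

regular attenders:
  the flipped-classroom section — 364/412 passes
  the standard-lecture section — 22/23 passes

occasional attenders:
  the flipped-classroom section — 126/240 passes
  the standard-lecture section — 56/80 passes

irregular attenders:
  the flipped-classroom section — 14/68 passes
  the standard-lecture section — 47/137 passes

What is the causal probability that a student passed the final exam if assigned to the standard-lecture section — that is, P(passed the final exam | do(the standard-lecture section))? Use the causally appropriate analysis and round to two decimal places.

Mid-term attendance is downstream of the teaching method. One should not condition on a consequence of treatment, so the overall rates are the right comparison.
So P(outcome | do(the standard-lecture section)) is just the pooled rate for the standard-lecture section: 125/240 = 0.521.

0.52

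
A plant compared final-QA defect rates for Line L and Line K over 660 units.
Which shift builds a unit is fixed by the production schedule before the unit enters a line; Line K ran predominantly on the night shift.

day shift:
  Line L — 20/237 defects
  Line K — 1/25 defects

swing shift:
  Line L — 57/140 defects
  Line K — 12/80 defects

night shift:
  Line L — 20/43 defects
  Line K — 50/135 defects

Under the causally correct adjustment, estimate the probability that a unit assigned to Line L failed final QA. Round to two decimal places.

0.29

Line K is lower inside every shift stratum but Line L is lower in aggregate. Whether to stratify depends on how shift relates to the line.
The imbalance in shift arose from how units were allocated, not from anything the line did; and shift independently affects the outcome. The pooled gap is confounded — condition on shift.
Standardising Line L to the population shift mix: 0.397·20/237 + 0.333·57/140 + 0.270·20/43 = 0.295.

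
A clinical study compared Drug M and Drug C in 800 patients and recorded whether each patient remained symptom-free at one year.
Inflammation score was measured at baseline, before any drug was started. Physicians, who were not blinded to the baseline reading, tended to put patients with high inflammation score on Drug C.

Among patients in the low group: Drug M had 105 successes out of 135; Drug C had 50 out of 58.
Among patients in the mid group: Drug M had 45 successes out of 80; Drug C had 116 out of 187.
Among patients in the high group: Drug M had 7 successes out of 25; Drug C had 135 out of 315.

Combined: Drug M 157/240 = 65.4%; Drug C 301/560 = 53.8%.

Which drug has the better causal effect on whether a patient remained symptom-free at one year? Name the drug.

Inflammation score differs across drugs for reasons unrelated to any effect of the drug itself, and it separately predicts the outcome — a classic confounder. We must compare within inflammation score levels.
Within each level — low: 77.8% vs 86.2%; mid: 56.2% vs 62.0%; high: 28.0% vs 42.9% — Drug C is higher every time.

Drug C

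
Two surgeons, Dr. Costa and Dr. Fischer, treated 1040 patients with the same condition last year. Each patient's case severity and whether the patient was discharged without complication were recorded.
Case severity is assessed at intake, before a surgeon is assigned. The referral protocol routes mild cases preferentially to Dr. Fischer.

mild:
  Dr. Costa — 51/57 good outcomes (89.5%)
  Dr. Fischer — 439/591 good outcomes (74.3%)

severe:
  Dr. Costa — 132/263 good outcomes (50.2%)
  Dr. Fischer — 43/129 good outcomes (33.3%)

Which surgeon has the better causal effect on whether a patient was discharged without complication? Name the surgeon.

Nothing the surgeon does changes case severity; the imbalance is an allocation artefact. With case severity also predicting the outcome, the pooled figure is confounded, and the within-stratum comparison is the causal one.
Within each level — mild: 89.5% vs 74.3%; severe: 50.2% vs 33.3% — Dr. Costa is higher every time.

Dr. Costa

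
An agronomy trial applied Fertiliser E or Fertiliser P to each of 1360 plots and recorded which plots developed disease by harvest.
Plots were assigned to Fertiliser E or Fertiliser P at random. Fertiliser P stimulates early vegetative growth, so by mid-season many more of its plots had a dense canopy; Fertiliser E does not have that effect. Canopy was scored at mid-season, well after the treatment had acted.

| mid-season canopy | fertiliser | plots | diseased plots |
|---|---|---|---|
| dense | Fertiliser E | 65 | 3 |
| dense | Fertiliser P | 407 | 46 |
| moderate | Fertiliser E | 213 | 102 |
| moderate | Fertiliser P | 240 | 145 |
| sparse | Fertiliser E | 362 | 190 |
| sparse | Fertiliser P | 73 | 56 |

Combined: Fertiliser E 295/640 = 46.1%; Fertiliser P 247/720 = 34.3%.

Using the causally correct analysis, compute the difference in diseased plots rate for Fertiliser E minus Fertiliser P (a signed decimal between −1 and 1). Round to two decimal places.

Within every mid-season canopy level Fertiliser E has the lower rate, yet pooled Fertiliser P does — Simpson's reversal.
The distribution of mid-season canopy is itself part of what the fertiliser does — it is an intermediate outcome. Holding it fixed would remove that part of the effect; the total effect is the pooled difference.
The causal difference is the pooled difference: 0.461 − 0.343 = +0.118.

+0.12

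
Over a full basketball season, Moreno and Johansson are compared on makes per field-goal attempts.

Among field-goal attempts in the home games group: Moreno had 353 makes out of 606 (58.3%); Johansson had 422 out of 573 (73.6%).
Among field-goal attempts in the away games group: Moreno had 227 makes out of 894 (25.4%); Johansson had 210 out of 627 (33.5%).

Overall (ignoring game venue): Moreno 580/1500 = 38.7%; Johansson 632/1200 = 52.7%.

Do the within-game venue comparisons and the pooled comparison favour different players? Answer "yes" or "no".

no

Within each game venue level (home games 58.3% vs 73.6%; away games 25.4% vs 33.5%), Johansson has the higher rate every time. Pooled: 38.7% vs 52.7% — Johansson has the higher rate overall. They agree.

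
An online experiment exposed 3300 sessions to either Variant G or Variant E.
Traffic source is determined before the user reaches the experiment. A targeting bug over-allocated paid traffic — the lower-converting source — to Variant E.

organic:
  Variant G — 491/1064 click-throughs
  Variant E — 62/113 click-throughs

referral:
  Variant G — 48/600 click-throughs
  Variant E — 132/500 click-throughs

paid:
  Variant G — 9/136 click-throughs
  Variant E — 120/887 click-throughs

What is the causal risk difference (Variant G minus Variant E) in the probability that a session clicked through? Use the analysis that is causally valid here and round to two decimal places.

-0.11

Traffic source satisfies the back-door criterion: it is not a descendant of the variant, and it blocks the spurious path from variant to outcome. Adjusting for it (i.e., using the within-traffic source rates) gives the causal effect.
Adjusting over the population distribution of traffic source: 0.357·(0.461−0.549) + 0.333·(0.080−0.264) + 0.310·(0.066−0.135) = -0.114.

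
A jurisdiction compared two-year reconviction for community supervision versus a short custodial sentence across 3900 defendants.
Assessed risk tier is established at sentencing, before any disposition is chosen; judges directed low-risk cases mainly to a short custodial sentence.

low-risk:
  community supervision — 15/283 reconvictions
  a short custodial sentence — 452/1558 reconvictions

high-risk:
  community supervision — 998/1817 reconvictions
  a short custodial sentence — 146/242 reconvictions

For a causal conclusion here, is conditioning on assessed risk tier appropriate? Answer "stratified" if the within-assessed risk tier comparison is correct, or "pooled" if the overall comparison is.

stratified

Nothing the disposition does changes assessed risk tier; the imbalance is an allocation artefact. With assessed risk tier also predicting the outcome, the pooled figure is confounded, and the within-stratum comparison is the causal one.
Within each level — low-risk: 5.3% vs 29.0%; high-risk: 54.9% vs 60.3% — community supervision is lower every time.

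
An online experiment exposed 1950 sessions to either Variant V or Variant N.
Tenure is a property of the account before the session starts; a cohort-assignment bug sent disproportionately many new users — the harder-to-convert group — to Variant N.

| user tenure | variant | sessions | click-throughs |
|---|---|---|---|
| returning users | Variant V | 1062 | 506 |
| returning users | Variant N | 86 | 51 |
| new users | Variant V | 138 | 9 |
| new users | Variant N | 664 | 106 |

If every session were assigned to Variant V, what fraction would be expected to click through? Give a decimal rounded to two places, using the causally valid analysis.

0.31

The stratified and pooled comparisons disagree (Variant N wins within each user tenure; Variant V wins overall), so the answer turns on the causal role of user tenure.
User tenure is set before the variant has any effect — it is not caused by the variant — and it independently drives the outcome. That makes it a confounder, so the causal comparison is within user tenure levels.
Standardising Variant V to the population user tenure mix: 0.589·506/1062 + 0.411·9/138 = 0.307.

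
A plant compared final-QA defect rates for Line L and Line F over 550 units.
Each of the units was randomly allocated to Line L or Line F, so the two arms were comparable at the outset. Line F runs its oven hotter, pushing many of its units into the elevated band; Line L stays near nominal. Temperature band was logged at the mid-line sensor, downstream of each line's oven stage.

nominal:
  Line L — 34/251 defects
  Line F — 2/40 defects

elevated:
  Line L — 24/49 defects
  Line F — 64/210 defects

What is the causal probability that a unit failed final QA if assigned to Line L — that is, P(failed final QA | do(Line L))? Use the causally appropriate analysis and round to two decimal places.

0.19

The in-process temperature band-specific comparison favours Line F throughout, but the pooled figures favour Line L. The question is whether to condition on in-process temperature band.
In-process temperature band is downstream of the line. One should not condition on a consequence of treatment, so the overall rates are the right comparison.
So P(outcome | do(Line L)) is just the pooled rate for Line L: 58/300 = 0.193.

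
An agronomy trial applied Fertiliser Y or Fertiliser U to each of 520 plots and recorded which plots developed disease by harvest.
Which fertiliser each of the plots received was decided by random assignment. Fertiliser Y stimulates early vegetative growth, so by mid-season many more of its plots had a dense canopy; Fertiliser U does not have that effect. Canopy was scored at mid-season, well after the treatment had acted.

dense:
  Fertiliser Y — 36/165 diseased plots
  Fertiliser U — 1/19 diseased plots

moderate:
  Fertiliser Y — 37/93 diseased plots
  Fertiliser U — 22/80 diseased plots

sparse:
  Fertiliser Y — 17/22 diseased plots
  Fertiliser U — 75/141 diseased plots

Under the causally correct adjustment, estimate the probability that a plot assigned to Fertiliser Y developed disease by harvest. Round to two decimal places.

0.32

Mid-season canopy is recorded after the fertiliser and is itself shifted by it — it sits on the causal path from fertiliser to outcome. Conditioning on a mediator would strip out part of the effect we want; the pooled comparison gives the total causal effect.
So P(outcome | do(Fertiliser Y)) is just the pooled rate for Fertiliser Y: 90/280 = 0.321.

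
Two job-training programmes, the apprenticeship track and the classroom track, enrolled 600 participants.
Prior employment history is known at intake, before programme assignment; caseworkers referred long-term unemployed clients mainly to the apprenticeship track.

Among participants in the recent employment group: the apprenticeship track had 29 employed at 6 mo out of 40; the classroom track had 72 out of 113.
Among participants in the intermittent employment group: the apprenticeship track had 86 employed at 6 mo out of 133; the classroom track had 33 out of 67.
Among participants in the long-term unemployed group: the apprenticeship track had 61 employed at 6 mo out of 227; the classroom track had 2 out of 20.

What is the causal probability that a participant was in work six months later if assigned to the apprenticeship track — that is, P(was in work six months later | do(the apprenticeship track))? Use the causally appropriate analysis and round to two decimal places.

Nothing the programme does changes prior employment history; the imbalance is an allocation artefact. With prior employment history also predicting the outcome, the pooled figure is confounded, and the within-stratum comparison is the causal one.
Standardising the apprenticeship track to the population prior employment history mix: 0.255·29/40 + 0.333·86/133 + 0.412·61/227 = 0.511.

0.51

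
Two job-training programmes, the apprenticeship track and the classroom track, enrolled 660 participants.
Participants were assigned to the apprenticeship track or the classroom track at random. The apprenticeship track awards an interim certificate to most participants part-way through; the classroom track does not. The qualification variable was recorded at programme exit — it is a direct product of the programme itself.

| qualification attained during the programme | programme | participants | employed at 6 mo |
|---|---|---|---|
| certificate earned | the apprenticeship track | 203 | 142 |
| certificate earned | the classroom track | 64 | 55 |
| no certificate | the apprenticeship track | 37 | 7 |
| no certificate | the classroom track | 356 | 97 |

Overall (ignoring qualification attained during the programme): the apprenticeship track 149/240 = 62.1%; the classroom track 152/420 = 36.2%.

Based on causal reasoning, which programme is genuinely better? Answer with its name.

Because the programme influences qualification attained during the programme, qualification attained during the programme is a post-treatment mediator, not a confounder. Stratifying on it would bias the estimate; the causal effect is the crude pooled difference.
Pooled: the apprenticeship track 62.1% vs the classroom track 36.2%; the apprenticeship track is higher overall.

the apprenticeship track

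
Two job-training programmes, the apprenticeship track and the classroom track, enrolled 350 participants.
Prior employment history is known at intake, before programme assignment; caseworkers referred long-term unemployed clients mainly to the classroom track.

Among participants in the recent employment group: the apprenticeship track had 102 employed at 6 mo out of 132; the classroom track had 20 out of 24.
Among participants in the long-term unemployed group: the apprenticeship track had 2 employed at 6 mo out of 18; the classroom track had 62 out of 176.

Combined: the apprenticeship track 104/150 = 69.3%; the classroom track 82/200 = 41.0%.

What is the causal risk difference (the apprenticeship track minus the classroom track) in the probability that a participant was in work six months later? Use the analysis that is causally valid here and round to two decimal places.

-0.16

the classroom track is higher inside every prior employment history stratum but the apprenticeship track is higher in aggregate. Whether to stratify depends on how prior employment history relates to the programme.
Prior employment history is set before the programme has any effect — it is not caused by the programme — and it independently drives the outcome. That makes it a confounder, so the causal comparison is within prior employment history levels.
Adjusting over the population distribution of prior employment history: 0.446·(0.773−0.833) + 0.554·(0.111−0.352) = -0.161.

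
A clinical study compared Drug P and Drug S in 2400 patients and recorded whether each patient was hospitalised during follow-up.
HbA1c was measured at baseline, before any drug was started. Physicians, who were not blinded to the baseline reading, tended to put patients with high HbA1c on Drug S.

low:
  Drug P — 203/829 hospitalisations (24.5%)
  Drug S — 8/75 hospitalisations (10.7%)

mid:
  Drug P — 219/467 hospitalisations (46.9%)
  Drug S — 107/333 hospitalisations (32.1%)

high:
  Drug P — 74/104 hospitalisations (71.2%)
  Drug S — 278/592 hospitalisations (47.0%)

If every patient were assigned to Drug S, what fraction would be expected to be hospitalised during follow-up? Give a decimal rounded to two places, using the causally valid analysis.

Drug S is lower inside every HbA1c stratum but Drug P is lower in aggregate. Whether to stratify depends on how HbA1c relates to the drug.
HbA1c satisfies the back-door criterion: it is not a descendant of the drug, and it blocks the spurious path from drug to outcome. Adjusting for it (i.e., using the within-HbA1c rates) gives the causal effect.
Standardising Drug S to the population HbA1c mix: 0.377·8/75 + 0.333·107/333 + 0.290·278/592 = 0.283.

0.28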